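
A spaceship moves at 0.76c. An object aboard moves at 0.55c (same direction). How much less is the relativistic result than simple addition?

Classical: u' + v = 0.55 + 0.76 = 1.31c
Relativistic: u = (0.55 + 0.76)/(1 + 0.418) = 1.31/1.418 = 0.9238c
Difference: 1.31 - 0.9238 = 0.3862c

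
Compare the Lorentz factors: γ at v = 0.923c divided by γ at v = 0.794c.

γ₁ = 1/√(1 - 0.923²) = 2.599
γ₂ = 1/√(1 - 0.794²) = 1.645
γ₁/γ₂ = 2.599/1.645 = 1.580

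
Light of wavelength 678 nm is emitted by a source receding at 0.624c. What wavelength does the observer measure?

β = 0.624
Wavelength Doppler factor = √(1.624/0.376) = √(4.319) = 2.078
λ_obs = 678 × 2.078 = 1409 nm (redshift)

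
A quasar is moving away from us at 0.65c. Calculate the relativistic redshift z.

β = 0.65
(1+β)/(1-β) = 1.65/0.35 = 4.714
√(4.714) = 2.171
z = 2.171 - 1 = 1.171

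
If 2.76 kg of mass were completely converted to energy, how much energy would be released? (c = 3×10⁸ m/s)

Using E = mc²:
c² = (3×10⁸)² = 9×10¹⁶ m²/s²
E = 2.76 × 9×10¹⁶ = 2.484×10¹⁷ J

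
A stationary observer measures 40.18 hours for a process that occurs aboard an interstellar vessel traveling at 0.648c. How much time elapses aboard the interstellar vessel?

Dilated time Δt = 40.18 hours
γ = 1/√(1 - 0.648²) = 1.313
Δt₀ = Δt/γ = 40.18/1.313 = 30.60 hours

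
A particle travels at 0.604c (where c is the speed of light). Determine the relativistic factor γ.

v/c = 0.604, so (v/c)² = 0.364816
1 - (v/c)² = 0.635184
γ = 1/√(0.635184) = 1.255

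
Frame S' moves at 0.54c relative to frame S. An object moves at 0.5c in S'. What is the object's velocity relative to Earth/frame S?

u = (u' + v)/(1 + u'v/c²)
Numerator: 0.5 + 0.54 = 1.04
Denominator: 1 + 0.27 = 1.27
u = 1.04/1.27 = 0.8189c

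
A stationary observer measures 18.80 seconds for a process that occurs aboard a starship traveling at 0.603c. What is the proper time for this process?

Dilated time Δt = 18.80 seconds
γ = 1/√(1 - 0.603²) = 1.2535
Δt₀ = Δt/γ = 18.80/1.2535 = 15.00 seconds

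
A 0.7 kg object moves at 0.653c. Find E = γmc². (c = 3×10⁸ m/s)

γ = 1/√(1 - 0.653²) = 1.32038
mc² = 0.7 × (3×10⁸)² = 6.300×10¹⁶ J
E = γmc² = 1.32038 × 6.300×10¹⁶ = 8.318×10¹⁶ J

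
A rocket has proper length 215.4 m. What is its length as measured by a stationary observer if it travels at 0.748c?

Proper length L₀ = 215.4 m
γ = 1/√(1 - 0.748²) = 1.5067
L = L₀/γ = 215.4/1.5067 = 143.0 m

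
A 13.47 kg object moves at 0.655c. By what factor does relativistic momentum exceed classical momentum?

p_rel = γmv, p_class = mv
Ratio = γ = 1/√(1 - 0.655²) = 1.323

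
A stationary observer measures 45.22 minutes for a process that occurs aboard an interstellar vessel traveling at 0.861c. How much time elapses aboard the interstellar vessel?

Dilated time Δt = 45.22 minutes
γ = 1/√(1 - 0.861²) = 1.966
Δt₀ = Δt/γ = 45.22/1.966 = 23.00 minutes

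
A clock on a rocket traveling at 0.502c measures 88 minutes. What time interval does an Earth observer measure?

Proper time Δt₀ = 88 minutes
γ = 1/√(1 - 0.502²) = 1.156
Δt = γΔt₀ = 1.156 × 88 = 101.7 minutes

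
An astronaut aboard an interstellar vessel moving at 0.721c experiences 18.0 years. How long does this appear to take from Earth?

Proper time Δt₀ = 18.0 years
γ = 1/√(1 - 0.721²) = 1.4431
Δt = γΔt₀ = 1.4431 × 18.0 = 25.98 years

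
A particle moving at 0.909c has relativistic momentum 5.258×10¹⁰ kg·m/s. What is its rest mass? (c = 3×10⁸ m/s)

γ = 1/√(1 - 0.909²) = 2.3993
v = 0.909 × 3×10⁸ = 2.727×10⁸ m/s
m = p/(γv) = 5.258×10¹⁰/(2.3993 × 2.727×10⁸) = 80.36 kg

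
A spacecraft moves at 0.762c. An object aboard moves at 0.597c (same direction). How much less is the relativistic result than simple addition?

Classical: u' + v = 0.597 + 0.762 = 1.359c
Relativistic: u = (0.597 + 0.762)/(1 + 0.454914) = 1.359/1.454914 = 0.9341c
Difference: 1.359 - 0.9341 = 0.4249c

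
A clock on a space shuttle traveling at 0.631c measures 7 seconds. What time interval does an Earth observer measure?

Proper time Δt₀ = 7 seconds
γ = 1/√(1 - 0.631²) = 1.289
Δt = γΔt₀ = 1.289 × 7 = 9.023 seconds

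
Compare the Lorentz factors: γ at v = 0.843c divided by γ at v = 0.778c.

γ₁ = 1/√(1 - 0.843²) = 1.859
γ₂ = 1/√(1 - 0.778²) = 1.592
γ₁/γ₂ = 1.859/1.592 = 1.168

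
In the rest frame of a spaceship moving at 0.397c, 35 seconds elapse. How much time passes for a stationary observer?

Proper time Δt₀ = 35 seconds
γ = 1/√(1 - 0.397²) = 1.0895
Δt = γΔt₀ = 1.0895 × 35 = 38.13 seconds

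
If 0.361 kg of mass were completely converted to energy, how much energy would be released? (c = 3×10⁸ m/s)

Using E = mc²:
c² = (3×10⁸)² = 9×10¹⁶ m²/s²
E = 0.361 × 9×10¹⁶ = 3.249×10¹⁶ J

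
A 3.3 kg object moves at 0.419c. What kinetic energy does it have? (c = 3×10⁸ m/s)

γ = 1/√(1 - 0.419²) = 1.10134
γ - 1 = 0.10134
KE = (γ-1)mc² = 0.10134 × 3.3 × (3×10⁸)² = 3.010×10¹⁶ J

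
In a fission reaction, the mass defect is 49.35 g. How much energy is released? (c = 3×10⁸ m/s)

Convert mass defect: Δm = 49.35 g = 0.04935 kg
E = Δm·c² = 0.04935 × (3×10⁸)²
= 0.04935 × 9×10¹⁶ = 4.442×10¹⁵ J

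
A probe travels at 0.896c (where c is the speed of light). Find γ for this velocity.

v/c = 0.896, so (v/c)² = 0.802816
1 - (v/c)² = 0.197184
γ = 1/√(0.197184) = 2.252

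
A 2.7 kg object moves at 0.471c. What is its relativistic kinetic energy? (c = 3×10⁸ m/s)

γ = 1/√(1 - 0.471²) = 1.13362
γ - 1 = 0.13362
KE = (γ-1)mc² = 0.13362 × 2.7 × (3×10⁸)² = 3.247×10¹⁶ J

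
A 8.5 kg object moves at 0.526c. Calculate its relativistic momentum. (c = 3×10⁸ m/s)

γ = 1/√(1 - 0.526²) = 1.176
v = 0.526 × 3×10⁸ = 1.578×10⁸ m/s
p = γmv = 1.176 × 8.5 × 1.578×10⁸ = 1.577×10⁹ kg·m/s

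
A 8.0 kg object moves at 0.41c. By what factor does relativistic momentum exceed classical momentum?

p_rel = γmv, p_class = mv
Ratio = γ = 1/√(1 - 0.41²) = 1.096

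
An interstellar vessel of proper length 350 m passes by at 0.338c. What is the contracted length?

Proper length L₀ = 350 m
γ = 1/√(1 - 0.338²) = 1.0625
L = L₀/γ = 350/1.0625 = 329.4 m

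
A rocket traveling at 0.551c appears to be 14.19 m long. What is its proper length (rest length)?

Contracted length L = 14.19 m
γ = 1/√(1 - 0.551²) = 1.198
L₀ = γL = 1.198 × 14.19 = 17.00 m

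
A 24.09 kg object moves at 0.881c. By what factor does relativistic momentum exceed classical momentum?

p_rel = γmv, p_class = mv
Ratio = γ = 1/√(1 - 0.881²) = 2.114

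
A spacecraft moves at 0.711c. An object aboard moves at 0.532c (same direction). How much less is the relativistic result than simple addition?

Classical: u' + v = 0.532 + 0.711 = 1.243c
Relativistic: u = (0.532 + 0.711)/(1 + 0.378252) = 1.243/1.378252 = 0.9019c
Difference: 1.243 - 0.9019 = 0.3411c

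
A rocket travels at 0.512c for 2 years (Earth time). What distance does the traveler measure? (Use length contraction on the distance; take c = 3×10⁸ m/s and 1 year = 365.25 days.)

Earth distance: d = v × t = 0.512c × 2 yr = 9.6945×10¹⁵ m
γ = 1.1642
d' = d/γ = 9.6945×10¹⁵/1.1642 = 8.327×10¹⁵ m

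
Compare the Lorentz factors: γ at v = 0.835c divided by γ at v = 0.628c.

γ₁ = 1/√(1 - 0.835²) = 1.817
γ₂ = 1/√(1 - 0.628²) = 1.285
γ₁/γ₂ = 1.817/1.285 = 1.414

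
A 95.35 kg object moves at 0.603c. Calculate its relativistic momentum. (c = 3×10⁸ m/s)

γ = 1/√(1 - 0.603²) = 1.2535
v = 0.603 × 3×10⁸ = 1.809×10⁸ m/s
p = γmv = 1.2535 × 95.35 × 1.809×10⁸ = 2.162×10¹⁰ kg·m/s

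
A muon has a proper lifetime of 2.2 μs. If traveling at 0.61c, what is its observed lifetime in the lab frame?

Proper lifetime τ₀ = 2.2 μs
γ = 1/√(1 - 0.61²) = 1.262
τ = γτ₀ = 1.262 × 2.2 μs = 2.776 μs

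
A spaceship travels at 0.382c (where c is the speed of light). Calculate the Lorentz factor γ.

v/c = 0.382, so (v/c)² = 0.145924
1 - (v/c)² = 0.854076
γ = 1/√(0.854076) = 1.082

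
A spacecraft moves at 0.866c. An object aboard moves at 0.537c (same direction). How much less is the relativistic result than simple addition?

Classical: u' + v = 0.537 + 0.866 = 1.403c
Relativistic: u = (0.537 + 0.866)/(1 + 0.465042) = 1.403/1.465042 = 0.9577c
Difference: 1.403 - 0.9577 = 0.4453c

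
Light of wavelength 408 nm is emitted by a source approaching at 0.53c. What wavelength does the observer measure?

β = 0.53
Wavelength Doppler factor = √(0.47/1.53) = √(0.30719) = 0.5542
λ_obs = 408 × 0.5542 = 226.1 nm (blueshift)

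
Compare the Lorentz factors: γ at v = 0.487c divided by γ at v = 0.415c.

γ₁ = 1/√(1 - 0.487²) = 1.145
γ₂ = 1/√(1 - 0.415²) = 1.099
γ₁/γ₂ = 1.145/1.099 = 1.042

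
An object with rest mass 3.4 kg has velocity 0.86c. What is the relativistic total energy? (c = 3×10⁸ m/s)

γ = 1/√(1 - 0.86²) = 1.9597
mc² = 3.4 × (3×10⁸)² = 3.060×10¹⁷ J
E = γmc² = 1.9597 × 3.060×10¹⁷ = 5.997×10¹⁷ J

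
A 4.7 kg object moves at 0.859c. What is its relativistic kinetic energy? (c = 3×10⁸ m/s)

γ = 1/√(1 - 0.859²) = 1.9532
γ - 1 = 0.9532
KE = (γ-1)mc² = 0.9532 × 4.7 × (3×10⁸)² = 4.032×10¹⁷ J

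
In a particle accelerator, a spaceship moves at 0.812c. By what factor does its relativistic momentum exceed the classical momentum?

p_rel = γmv, p_class = mv
Ratio = γ = 1/√(1 - 0.812²)
= 1/√(0.340656) = 1.713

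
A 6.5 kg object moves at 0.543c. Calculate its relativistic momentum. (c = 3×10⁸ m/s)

γ = 1/√(1 - 0.543²) = 1.191
v = 0.543 × 3×10⁸ = 1.629×10⁸ m/s
p = γmv = 1.191 × 6.5 × 1.629×10⁸ = 1.261×10⁹ kg·m/s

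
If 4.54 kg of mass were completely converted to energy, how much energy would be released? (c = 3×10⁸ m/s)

Using E = mc²:
c² = (3×10⁸)² = 9×10¹⁶ m²/s²
E = 4.54 × 9×10¹⁶ = 4.086×10¹⁷ J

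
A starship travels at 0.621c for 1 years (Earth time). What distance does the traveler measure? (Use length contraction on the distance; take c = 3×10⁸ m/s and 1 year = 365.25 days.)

Earth distance: d = v × t = 0.621c × 1 yr = 5.8792×10¹⁵ m
γ = 1.2758
d' = d/γ = 5.8792×10¹⁵/1.2758 = 4.608×10¹⁵ m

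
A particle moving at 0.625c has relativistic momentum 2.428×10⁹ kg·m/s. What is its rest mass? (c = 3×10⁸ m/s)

γ = 1/√(1 - 0.625²) = 1.281
v = 0.625 × 3×10⁸ = 1.875×10⁸ m/s
m = p/(γv) = 2.428×10⁹/(1.281 × 1.875×10⁸) = 10.11 kg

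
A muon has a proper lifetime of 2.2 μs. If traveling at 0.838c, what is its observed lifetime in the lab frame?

Proper lifetime τ₀ = 2.2 μs
γ = 1/√(1 - 0.838²) = 1.8326
τ = γτ₀ = 1.8326 × 2.2 μs = 4.032 μs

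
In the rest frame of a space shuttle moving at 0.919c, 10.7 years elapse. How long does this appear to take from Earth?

Proper time Δt₀ = 10.7 years
γ = 1/√(1 - 0.919²) = 2.536
Δt = γΔt₀ = 2.536 × 10.7 = 27.14 years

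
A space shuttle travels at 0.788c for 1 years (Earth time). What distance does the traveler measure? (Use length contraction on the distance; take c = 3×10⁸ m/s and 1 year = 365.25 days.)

Earth distance: d = v × t = 0.788c × 1 yr = 7.4602×10¹⁵ m
γ = 1.6242
d' = d/γ = 7.4602×10¹⁵/1.6242 = 4.593×10¹⁵ m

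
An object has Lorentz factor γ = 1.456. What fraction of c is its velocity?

From γ = 1/√(1 - v²/c²):
1/γ² = 1/1.456² = 0.4717
v²/c² = 1 - 0.4717 = 0.5283
v/c = √(0.5283) = 0.7268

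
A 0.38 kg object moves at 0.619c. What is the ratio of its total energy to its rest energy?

E = γmc², E₀ = mc²
E/E₀ = γ = 1/√(1 - 0.619²) = 1.273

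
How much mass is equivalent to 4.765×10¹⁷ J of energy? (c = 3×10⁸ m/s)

From E = mc², we get m = E/c²
c² = (3×10⁸)² = 9×10¹⁶ m²/s²
m = 4.765×10¹⁷ / 9×10¹⁶ = 5.294 kg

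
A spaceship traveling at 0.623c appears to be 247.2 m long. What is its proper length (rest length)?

Contracted length L = 247.2 m
γ = 1/√(1 - 0.623²) = 1.2784
L₀ = γL = 1.2784 × 247.2 = 316.0 m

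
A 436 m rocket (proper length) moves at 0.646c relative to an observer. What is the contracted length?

Proper length L₀ = 436 m
γ = 1/√(1 - 0.646²) = 1.310
L = L₀/γ = 436/1.310 = 332.8 m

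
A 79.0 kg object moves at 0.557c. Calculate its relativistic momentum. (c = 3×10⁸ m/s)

γ = 1/√(1 - 0.557²) = 1.204
v = 0.557 × 3×10⁸ = 1.671×10⁸ m/s
p = γmv = 1.204 × 79.0 × 1.671×10⁸ = 1.589×10¹⁰ kg·m/s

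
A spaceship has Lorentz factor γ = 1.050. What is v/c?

From γ = 1/√(1 - v²/c²):
1/γ² = 1/1.050² = 0.90703
v²/c² = 1 - 0.90703 = 0.09297
v/c = √(0.09297) = 0.3049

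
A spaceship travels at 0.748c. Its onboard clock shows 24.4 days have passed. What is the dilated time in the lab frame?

Proper time Δt₀ = 24.4 days
γ = 1/√(1 - 0.748²) = 1.5067
Δt = γΔt₀ = 1.5067 × 24.4 = 36.76 days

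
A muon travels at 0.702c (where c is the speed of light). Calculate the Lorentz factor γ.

v/c = 0.702, so (v/c)² = 0.492804
1 - (v/c)² = 0.507196
γ = 1/√(0.507196) = 1.404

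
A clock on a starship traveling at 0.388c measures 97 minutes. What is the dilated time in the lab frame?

Proper time Δt₀ = 97 minutes
γ = 1/√(1 - 0.388²) = 1.085
Δt = γΔt₀ = 1.085 × 97 = 105.2 minutes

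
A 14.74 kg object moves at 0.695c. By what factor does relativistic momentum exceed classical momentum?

p_rel = γmv, p_class = mv
Ratio = γ = 1/√(1 - 0.695²) = 1.391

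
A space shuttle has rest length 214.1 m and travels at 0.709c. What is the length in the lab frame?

Proper length L₀ = 214.1 m
γ = 1/√(1 - 0.709²) = 1.418
L = L₀/γ = 214.1/1.418 = 151.0 m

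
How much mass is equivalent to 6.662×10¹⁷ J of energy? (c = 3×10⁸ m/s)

From E = mc², we get m = E/c²
c² = (3×10⁸)² = 9×10¹⁶ m²/s²
m = 6.662×10¹⁷ / 9×10¹⁶ = 7.402 kg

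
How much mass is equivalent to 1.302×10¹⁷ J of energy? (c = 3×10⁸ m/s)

From E = mc², we get m = E/c²
c² = (3×10⁸)² = 9×10¹⁶ m²/s²
m = 1.302×10¹⁷ / 9×10¹⁶ = 1.447 kg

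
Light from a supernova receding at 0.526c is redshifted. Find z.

β = 0.526
(1+β)/(1-β) = 1.526/0.474 = 3.2194
√(3.2194) = 1.7943
z = 1.7943 - 1 = 0.7943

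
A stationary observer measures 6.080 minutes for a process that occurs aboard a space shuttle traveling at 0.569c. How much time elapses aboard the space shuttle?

Dilated time Δt = 6.080 minutes
γ = 1/√(1 - 0.569²) = 1.216
Δt₀ = Δt/γ = 6.080/1.216 = 5.000 minutes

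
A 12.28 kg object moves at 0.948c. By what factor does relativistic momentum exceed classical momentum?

p_rel = γmv, p_class = mv
Ratio = γ = 1/√(1 - 0.948²) = 3.142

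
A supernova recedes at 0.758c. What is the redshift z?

β = 0.758
(1+β)/(1-β) = 1.758/0.242 = 7.264
√(7.264) = 2.695
z = 2.695 - 1 = 1.695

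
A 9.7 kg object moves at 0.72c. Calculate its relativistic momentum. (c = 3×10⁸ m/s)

γ = 1/√(1 - 0.72²) = 1.441
v = 0.72 × 3×10⁸ = 2.160×10⁸ m/s
p = γmv = 1.441 × 9.7 × 2.160×10⁸ = 3.019×10⁹ kg·m/s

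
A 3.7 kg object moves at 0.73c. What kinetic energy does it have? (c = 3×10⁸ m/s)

γ = 1/√(1 - 0.73²) = 1.4632
γ - 1 = 0.4632
KE = (γ-1)mc² = 0.4632 × 3.7 × (3×10⁸)² = 1.542×10¹⁷ J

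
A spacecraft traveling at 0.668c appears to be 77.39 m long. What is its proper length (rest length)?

Contracted length L = 77.39 m
γ = 1/√(1 - 0.668²) = 1.344
L₀ = γL = 1.344 × 77.39 = 104.0 m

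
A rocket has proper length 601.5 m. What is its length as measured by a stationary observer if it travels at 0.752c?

Proper length L₀ = 601.5 m
γ = 1/√(1 - 0.752²) = 1.517
L = L₀/γ = 601.5/1.517 = 396.5 m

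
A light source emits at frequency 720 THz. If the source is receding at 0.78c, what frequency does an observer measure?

β = v/c = 0.78
(1-β)/(1+β) = 0.22/1.78 = 0.123596
Doppler factor = √(0.123596) = 0.35156
f_obs = 720 × 0.35156 = 253.1 THz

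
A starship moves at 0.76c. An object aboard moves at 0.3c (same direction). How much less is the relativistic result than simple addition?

Classical: u' + v = 0.3 + 0.76 = 1.06c
Relativistic: u = (0.3 + 0.76)/(1 + 0.228) = 1.06/1.228 = 0.8632c
Difference: 1.06 - 0.8632 = 0.1968c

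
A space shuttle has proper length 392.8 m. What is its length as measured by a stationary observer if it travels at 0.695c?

Proper length L₀ = 392.8 m
γ = 1/√(1 - 0.695²) = 1.391
L = L₀/γ = 392.8/1.391 = 282.4 m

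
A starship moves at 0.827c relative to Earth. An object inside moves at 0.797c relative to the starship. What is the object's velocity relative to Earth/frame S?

u = (u' + v)/(1 + u'v/c²)
Numerator: 0.797 + 0.827 = 1.624
Denominator: 1 + 0.659119 = 1.659119
u = 1.624/1.659119 = 0.9788c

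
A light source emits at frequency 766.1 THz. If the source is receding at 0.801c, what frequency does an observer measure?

β = v/c = 0.801
(1-β)/(1+β) = 0.199/1.801 = 0.1105
Doppler factor = √(0.1105) = 0.3324
f_obs = 766.1 × 0.3324 = 254.7 THz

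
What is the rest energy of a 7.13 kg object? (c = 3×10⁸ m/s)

c² = (3×10⁸)² = 9.000×10¹⁶ m²/s²
E₀ = mc² = 7.13 × 9.000×10¹⁶ = 6.417×10¹⁷ J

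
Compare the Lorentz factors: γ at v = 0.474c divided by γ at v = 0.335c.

γ₁ = 1/√(1 - 0.474²) = 1.1357
γ₂ = 1/√(1 - 0.335²) = 1.0613
γ₁/γ₂ = 1.1357/1.0613 = 1.070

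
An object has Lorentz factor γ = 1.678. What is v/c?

From γ = 1/√(1 - v²/c²):
1/γ² = 1/1.678² = 0.3552
v²/c² = 1 - 0.3552 = 0.6448
v/c = √(0.6448) = 0.8030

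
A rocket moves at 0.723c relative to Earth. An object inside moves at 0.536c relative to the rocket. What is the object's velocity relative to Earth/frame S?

u = (u' + v)/(1 + u'v/c²)
Numerator: 0.536 + 0.723 = 1.259
Denominator: 1 + 0.387528 = 1.387528
u = 1.259/1.387528 = 0.9074c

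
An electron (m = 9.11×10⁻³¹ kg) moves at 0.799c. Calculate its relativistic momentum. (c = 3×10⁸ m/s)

γ = 1/√(1 - 0.799²) = 1.663
v = 0.799 × 3×10⁸ = 2.397×10⁸ m/s
p = γmv = 1.663 × 9.11×10⁻³¹ × 2.397×10⁸ = 3.631×10⁻²² kg·m/s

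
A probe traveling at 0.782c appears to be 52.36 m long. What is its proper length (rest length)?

Contracted length L = 52.36 m
γ = 1/√(1 - 0.782²) = 1.6044
L₀ = γL = 1.6044 × 52.36 = 84.01 m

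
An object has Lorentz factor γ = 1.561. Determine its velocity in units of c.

From γ = 1/√(1 - v²/c²):
1/γ² = 1/1.561² = 0.4104
v²/c² = 1 - 0.4104 = 0.5896
v/c = √(0.5896) = 0.7679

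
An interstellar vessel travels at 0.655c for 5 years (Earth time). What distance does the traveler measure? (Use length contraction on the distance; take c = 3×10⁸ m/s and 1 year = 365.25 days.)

Earth distance: d = v × t = 0.655c × 5 yr = 3.1005×10¹⁶ m
γ = 1.3234
d' = d/γ = 3.1005×10¹⁶/1.3234 = 2.343×10¹⁶ m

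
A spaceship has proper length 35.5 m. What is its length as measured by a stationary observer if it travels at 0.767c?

Proper length L₀ = 35.5 m
γ = 1/√(1 - 0.767²) = 1.5585
L = L₀/γ = 35.5/1.5585 = 22.78 m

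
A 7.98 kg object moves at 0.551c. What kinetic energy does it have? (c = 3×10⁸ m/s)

γ = 1/√(1 - 0.551²) = 1.1983
γ - 1 = 0.1983
KE = (γ-1)mc² = 0.1983 × 7.98 × (3×10⁸)² = 1.424×10¹⁷ J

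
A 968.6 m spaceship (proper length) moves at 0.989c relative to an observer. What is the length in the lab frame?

Proper length L₀ = 968.6 m
γ = 1/√(1 - 0.989²) = 6.761
L = L₀/γ = 968.6/6.761 = 143.3 m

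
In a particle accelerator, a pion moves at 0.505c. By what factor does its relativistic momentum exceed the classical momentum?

p_rel = γmv, p_class = mv
Ratio = γ = 1/√(1 - 0.505²)
= 1/√(0.744975) = 1.159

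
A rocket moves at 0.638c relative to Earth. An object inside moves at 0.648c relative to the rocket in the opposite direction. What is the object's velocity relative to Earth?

Object's velocity in rocket frame is u' = -0.648c
u = (u' + v)/(1 + u'v/c²) = (v - 0.648)/(1 - 0.648·v/c²)
Numerator: 0.638 - 0.648 = -0.01
Denominator: 1 - 0.413424 = 0.586576
u = -0.01/0.586576 = -0.01705c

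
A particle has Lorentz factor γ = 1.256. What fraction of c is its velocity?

From γ = 1/√(1 - v²/c²):
1/γ² = 1/1.256² = 0.6339
v²/c² = 1 - 0.6339 = 0.3661
v/c = √(0.3661) = 0.6051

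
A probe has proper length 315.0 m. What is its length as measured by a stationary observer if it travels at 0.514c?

Proper length L₀ = 315.0 m
γ = 1/√(1 - 0.514²) = 1.166
L = L₀/γ = 315.0/1.166 = 270.2 m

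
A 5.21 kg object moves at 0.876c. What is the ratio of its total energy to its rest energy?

E = γmc², E₀ = mc²
E/E₀ = γ = 1/√(1 - 0.876²) = 2.073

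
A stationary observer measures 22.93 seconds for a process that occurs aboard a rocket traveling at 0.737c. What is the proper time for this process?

Dilated time Δt = 22.93 seconds
γ = 1/√(1 - 0.737²) = 1.4795
Δt₀ = Δt/γ = 22.93/1.4795 = 15.50 seconds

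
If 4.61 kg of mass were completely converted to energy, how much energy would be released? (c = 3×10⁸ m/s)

Using E = mc²:
c² = (3×10⁸)² = 9×10¹⁶ m²/s²
E = 4.61 × 9×10¹⁶ = 4.149×10¹⁷ J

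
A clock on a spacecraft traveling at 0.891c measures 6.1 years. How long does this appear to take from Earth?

Proper time Δt₀ = 6.1 years
γ = 1/√(1 - 0.891²) = 2.203
Δt = γΔt₀ = 2.203 × 6.1 = 13.44 years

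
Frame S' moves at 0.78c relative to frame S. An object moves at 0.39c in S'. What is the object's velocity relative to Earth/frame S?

u = (u' + v)/(1 + u'v/c²)
Numerator: 0.39 + 0.78 = 1.17
Denominator: 1 + 0.3042 = 1.3042
u = 1.17/1.3042 = 0.8971c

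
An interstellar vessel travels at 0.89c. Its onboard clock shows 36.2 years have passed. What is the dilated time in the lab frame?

Proper time Δt₀ = 36.2 years
γ = 1/√(1 - 0.89²) = 2.193
Δt = γΔt₀ = 2.193 × 36.2 = 79.39 years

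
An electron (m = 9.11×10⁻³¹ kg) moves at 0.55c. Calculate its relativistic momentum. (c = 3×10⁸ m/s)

γ = 1/√(1 - 0.55²) = 1.1974
v = 0.55 × 3×10⁸ = 1.650×10⁸ m/s
p = γmv = 1.1974 × 9.11×10⁻³¹ × 1.650×10⁸ = 1.800×10⁻²² kg·m/s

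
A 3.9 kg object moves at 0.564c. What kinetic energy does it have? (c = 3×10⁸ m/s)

γ = 1/√(1 - 0.564²) = 1.211
γ - 1 = 0.2110
KE = (γ-1)mc² = 0.2110 × 3.9 × (3×10⁸)² = 7.406×10¹⁶ J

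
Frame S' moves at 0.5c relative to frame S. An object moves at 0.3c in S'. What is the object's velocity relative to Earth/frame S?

u = (u' + v)/(1 + u'v/c²)
Numerator: 0.3 + 0.5 = 0.8
Denominator: 1 + 0.15 = 1.15
u = 0.8/1.15 = 0.6957c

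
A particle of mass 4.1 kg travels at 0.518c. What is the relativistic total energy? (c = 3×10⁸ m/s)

γ = 1/√(1 - 0.518²) = 1.169
mc² = 4.1 × (3×10⁸)² = 3.690×10¹⁷ J
E = γmc² = 1.169 × 3.690×10¹⁷ = 4.314×10¹⁷ J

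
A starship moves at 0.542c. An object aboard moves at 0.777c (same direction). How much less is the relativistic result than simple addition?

Classical: u' + v = 0.777 + 0.542 = 1.319c
Relativistic: u = (0.777 + 0.542)/(1 + 0.421134) = 1.319/1.421134 = 0.9281c
Difference: 1.319 - 0.9281 = 0.3909c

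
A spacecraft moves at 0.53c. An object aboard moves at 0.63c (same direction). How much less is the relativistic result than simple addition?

Classical: u' + v = 0.63 + 0.53 = 1.16c
Relativistic: u = (0.63 + 0.53)/(1 + 0.3339) = 1.16/1.3339 = 0.8696c
Difference: 1.16 - 0.8696 = 0.2904c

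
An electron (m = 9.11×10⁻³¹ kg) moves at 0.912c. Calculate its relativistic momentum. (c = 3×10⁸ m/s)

γ = 1/√(1 - 0.912²) = 2.4379
v = 0.912 × 3×10⁸ = 2.736×10⁸ m/s
p = γmv = 2.4379 × 9.11×10⁻³¹ × 2.736×10⁸ = 6.076×10⁻²² kg·m/s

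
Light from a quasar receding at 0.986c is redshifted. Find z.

β = 0.986
(1+β)/(1-β) = 1.986/0.014 = 141.9
√(141.9) = 11.91
z = 11.91 - 1 = 10.91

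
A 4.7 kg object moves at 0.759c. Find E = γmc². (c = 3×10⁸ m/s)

γ = 1/√(1 - 0.759²) = 1.536
mc² = 4.7 × (3×10⁸)² = 4.230×10¹⁷ J
E = γmc² = 1.536 × 4.230×10¹⁷ = 6.497×10¹⁷ J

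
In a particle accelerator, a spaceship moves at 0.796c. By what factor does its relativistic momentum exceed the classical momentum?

p_rel = γmv, p_class = mv
Ratio = γ = 1/√(1 - 0.796²)
= 1/√(0.366384) = 1.652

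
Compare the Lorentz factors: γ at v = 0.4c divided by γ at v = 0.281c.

γ₁ = 1/√(1 - 0.4²) = 1.091
γ₂ = 1/√(1 - 0.281²) = 1.042
γ₁/γ₂ = 1.091/1.042 = 1.047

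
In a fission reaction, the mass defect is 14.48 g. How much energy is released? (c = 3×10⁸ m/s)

Convert mass defect: Δm = 14.48 g = 0.01448 kg
E = Δm·c² = 0.01448 × (3×10⁸)²
= 0.01448 × 9×10¹⁶ = 1.303×10¹⁵ J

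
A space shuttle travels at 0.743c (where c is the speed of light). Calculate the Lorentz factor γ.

v/c = 0.743, so (v/c)² = 0.552049
1 - (v/c)² = 0.447951
γ = 1/√(0.447951) = 1.494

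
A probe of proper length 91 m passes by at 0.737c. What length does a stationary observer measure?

Proper length L₀ = 91 m
γ = 1/√(1 - 0.737²) = 1.4795
L = L₀/γ = 91/1.4795 = 61.51 m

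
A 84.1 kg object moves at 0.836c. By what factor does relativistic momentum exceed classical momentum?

p_rel = γmv, p_class = mv
Ratio = γ = 1/√(1 - 0.836²) = 1.822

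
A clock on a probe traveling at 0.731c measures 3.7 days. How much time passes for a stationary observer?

Proper time Δt₀ = 3.7 days
γ = 1/√(1 - 0.731²) = 1.4655
Δt = γΔt₀ = 1.4655 × 3.7 = 5.422 days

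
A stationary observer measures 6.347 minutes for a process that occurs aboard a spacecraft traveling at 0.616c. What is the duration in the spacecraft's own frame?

Dilated time Δt = 6.347 minutes
γ = 1/√(1 - 0.616²) = 1.2694
Δt₀ = Δt/γ = 6.347/1.2694 = 5.000 minutes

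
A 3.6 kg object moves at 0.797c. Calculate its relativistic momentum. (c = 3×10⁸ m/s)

γ = 1/√(1 - 0.797²) = 1.656
v = 0.797 × 3×10⁸ = 2.391×10⁸ m/s
p = γmv = 1.656 × 3.6 × 2.391×10⁸ = 1.425×10⁹ kg·m/s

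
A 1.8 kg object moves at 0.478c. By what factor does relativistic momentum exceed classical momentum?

p_rel = γmv, p_class = mv
Ratio = γ = 1/√(1 - 0.478²) = 1.138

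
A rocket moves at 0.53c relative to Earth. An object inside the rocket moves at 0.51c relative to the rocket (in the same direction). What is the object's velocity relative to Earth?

u = (u' + v)/(1 + u'v/c²)
Numerator: 0.51 + 0.53 = 1.04
Denominator: 1 + 0.2703 = 1.2703
u = 1.04/1.2703 = 0.8187c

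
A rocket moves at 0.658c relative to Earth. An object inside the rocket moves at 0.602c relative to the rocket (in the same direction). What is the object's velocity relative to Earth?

u = (u' + v)/(1 + u'v/c²)
Numerator: 0.602 + 0.658 = 1.26
Denominator: 1 + 0.396116 = 1.396116
u = 1.26/1.396116 = 0.9025c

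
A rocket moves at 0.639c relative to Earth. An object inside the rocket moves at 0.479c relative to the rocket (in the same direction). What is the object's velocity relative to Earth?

u = (u' + v)/(1 + u'v/c²)
Numerator: 0.479 + 0.639 = 1.118
Denominator: 1 + 0.306081 = 1.306081
u = 1.118/1.306081 = 0.8560c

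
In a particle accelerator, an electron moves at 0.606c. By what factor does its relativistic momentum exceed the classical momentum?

p_rel = γmv, p_class = mv
Ratio = γ = 1/√(1 - 0.606²)
= 1/√(0.632764) = 1.257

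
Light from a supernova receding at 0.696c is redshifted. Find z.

β = 0.696
(1+β)/(1-β) = 1.696/0.304 = 5.579
√(5.579) = 2.362
z = 2.362 - 1 = 1.362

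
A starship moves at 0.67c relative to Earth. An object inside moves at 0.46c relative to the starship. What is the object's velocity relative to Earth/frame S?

u = (u' + v)/(1 + u'v/c²)
Numerator: 0.46 + 0.67 = 1.13
Denominator: 1 + 0.3082 = 1.3082
u = 1.13/1.3082 = 0.8638c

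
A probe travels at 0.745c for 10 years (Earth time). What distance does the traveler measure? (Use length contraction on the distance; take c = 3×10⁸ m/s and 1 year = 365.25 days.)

Earth distance: d = v × t = 0.745c × 10 yr = 7.053×10¹⁶ m
γ = 1.499
d' = d/γ = 7.053×10¹⁶/1.499 = 4.705×10¹⁶ m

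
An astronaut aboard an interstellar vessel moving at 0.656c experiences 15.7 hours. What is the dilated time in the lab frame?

Proper time Δt₀ = 15.7 hours
γ = 1/√(1 - 0.656²) = 1.325
Δt = γΔt₀ = 1.325 × 15.7 = 20.80 hours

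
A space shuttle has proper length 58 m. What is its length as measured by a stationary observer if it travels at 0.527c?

Proper length L₀ = 58 m
γ = 1/√(1 - 0.527²) = 1.1767
L = L₀/γ = 58/1.1767 = 49.29 m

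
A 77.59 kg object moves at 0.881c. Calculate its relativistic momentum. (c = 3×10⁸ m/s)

γ = 1/√(1 - 0.881²) = 2.1136
v = 0.881 × 3×10⁸ = 2.643×10⁸ m/s
p = γmv = 2.1136 × 77.59 × 2.643×10⁸ = 4.334×10¹⁰ kg·m/s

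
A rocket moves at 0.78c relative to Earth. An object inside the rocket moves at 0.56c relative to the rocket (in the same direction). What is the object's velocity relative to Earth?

u = (u' + v)/(1 + u'v/c²)
Numerator: 0.56 + 0.78 = 1.34
Denominator: 1 + 0.4368 = 1.4368
u = 1.34/1.4368 = 0.9326c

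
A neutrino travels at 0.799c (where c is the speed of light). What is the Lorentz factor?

v/c = 0.799, so (v/c)² = 0.638401
1 - (v/c)² = 0.361599
γ = 1/√(0.361599) = 1.663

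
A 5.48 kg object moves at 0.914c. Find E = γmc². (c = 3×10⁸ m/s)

γ = 1/√(1 - 0.914²) = 2.465
mc² = 5.48 × (3×10⁸)² = 4.932×10¹⁷ J
E = γmc² = 2.465 × 4.932×10¹⁷ = 1.216×10¹⁸ J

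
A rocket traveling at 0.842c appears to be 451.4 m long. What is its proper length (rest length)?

Contracted length L = 451.4 m
γ = 1/√(1 - 0.842²) = 1.8536
L₀ = γL = 1.8536 × 451.4 = 836.7 m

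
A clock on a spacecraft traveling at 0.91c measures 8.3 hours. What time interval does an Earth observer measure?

Proper time Δt₀ = 8.3 hours
γ = 1/√(1 - 0.91²) = 2.412
Δt = γΔt₀ = 2.412 × 8.3 = 20.02 hours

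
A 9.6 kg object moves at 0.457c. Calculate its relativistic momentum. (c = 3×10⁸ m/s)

γ = 1/√(1 - 0.457²) = 1.1243
v = 0.457 × 3×10⁸ = 1.371×10⁸ m/s
p = γmv = 1.1243 × 9.6 × 1.371×10⁸ = 1.480×10⁹ kg·m/s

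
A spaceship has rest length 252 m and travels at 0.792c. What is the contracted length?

Proper length L₀ = 252 m
γ = 1/√(1 - 0.792²) = 1.6379
L = L₀/γ = 252/1.6379 = 153.9 m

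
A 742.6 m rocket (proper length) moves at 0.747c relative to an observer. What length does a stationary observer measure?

Proper length L₀ = 742.6 m
γ = 1/√(1 - 0.747²) = 1.5042
L = L₀/γ = 742.6/1.5042 = 493.7 m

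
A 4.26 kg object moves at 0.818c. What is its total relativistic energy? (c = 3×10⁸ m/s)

γ = 1/√(1 - 0.818²) = 1.7385
mc² = 4.26 × (3×10⁸)² = 3.834×10¹⁷ J
E = γmc² = 1.7385 × 3.834×10¹⁷ = 6.665×10¹⁷ J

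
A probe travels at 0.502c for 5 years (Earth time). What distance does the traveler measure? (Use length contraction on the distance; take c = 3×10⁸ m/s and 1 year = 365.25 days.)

Earth distance: d = v × t = 0.502c × 5 yr = 2.376×10¹⁶ m
γ = 1.156
d' = d/γ = 2.376×10¹⁶/1.156 = 2.055×10¹⁶ m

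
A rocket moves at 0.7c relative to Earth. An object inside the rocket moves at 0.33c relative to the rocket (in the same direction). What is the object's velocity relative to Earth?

u = (u' + v)/(1 + u'v/c²)
Numerator: 0.33 + 0.7 = 1.03
Denominator: 1 + 0.231 = 1.231
u = 1.03/1.231 = 0.8367c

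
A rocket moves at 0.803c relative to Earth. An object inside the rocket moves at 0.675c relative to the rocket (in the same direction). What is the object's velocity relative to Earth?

u = (u' + v)/(1 + u'v/c²)
Numerator: 0.675 + 0.803 = 1.478
Denominator: 1 + 0.542025 = 1.542025
u = 1.478/1.542025 = 0.9585c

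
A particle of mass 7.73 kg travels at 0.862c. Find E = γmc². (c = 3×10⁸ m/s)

γ = 1/√(1 - 0.862²) = 1.9727
mc² = 7.73 × (3×10⁸)² = 6.957×10¹⁷ J
E = γmc² = 1.9727 × 6.957×10¹⁷ = 1.372×10¹⁸ J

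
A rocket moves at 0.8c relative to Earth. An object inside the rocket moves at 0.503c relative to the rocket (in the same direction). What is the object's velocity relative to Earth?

u = (u' + v)/(1 + u'v/c²)
Numerator: 0.503 + 0.8 = 1.303
Denominator: 1 + 0.4024 = 1.4024
u = 1.303/1.4024 = 0.9291c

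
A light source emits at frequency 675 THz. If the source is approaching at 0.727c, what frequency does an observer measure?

β = v/c = 0.727
(1+β)/(1-β) = 1.727/0.273 = 6.326
Doppler factor = √(6.326) = 2.515
f_obs = 675 × 2.515 = 1698 THz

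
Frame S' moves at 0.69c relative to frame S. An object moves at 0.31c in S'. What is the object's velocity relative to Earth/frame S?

u = (u' + v)/(1 + u'v/c²)
Numerator: 0.31 + 0.69 = 1
Denominator: 1 + 0.2139 = 1.2139
u = 1/1.2139 = 0.8238c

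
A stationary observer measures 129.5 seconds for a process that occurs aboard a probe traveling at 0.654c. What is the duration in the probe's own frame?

Dilated time Δt = 129.5 seconds
γ = 1/√(1 - 0.654²) = 1.3219
Δt₀ = Δt/γ = 129.5/1.3219 = 97.97 seconds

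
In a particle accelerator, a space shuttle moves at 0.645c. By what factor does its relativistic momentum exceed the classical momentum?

p_rel = γmv, p_class = mv
Ratio = γ = 1/√(1 - 0.645²)
= 1/√(0.583975) = 1.309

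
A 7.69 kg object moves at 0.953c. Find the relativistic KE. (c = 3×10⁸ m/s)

γ = 1/√(1 - 0.953²) = 3.3007
γ - 1 = 2.3007
KE = (γ-1)mc² = 2.3007 × 7.69 × (3×10⁸)² = 1.592×10¹⁸ J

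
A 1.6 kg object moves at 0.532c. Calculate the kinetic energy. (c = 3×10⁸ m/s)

γ = 1/√(1 - 0.532²) = 1.181
γ - 1 = 0.1810
KE = (γ-1)mc² = 0.1810 × 1.6 × (3×10⁸)² = 2.606×10¹⁶ J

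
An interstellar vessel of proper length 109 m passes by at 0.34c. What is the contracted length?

Proper length L₀ = 109 m
γ = 1/√(1 - 0.34²) = 1.063
L = L₀/γ = 109/1.063 = 102.5 m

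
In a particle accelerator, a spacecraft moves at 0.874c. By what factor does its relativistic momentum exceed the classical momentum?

p_rel = γmv, p_class = mv
Ratio = γ = 1/√(1 - 0.874²)
= 1/√(0.236124) = 2.058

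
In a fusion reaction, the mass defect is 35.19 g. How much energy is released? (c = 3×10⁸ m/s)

Convert mass defect: Δm = 35.19 g = 0.03519 kg
E = Δm·c² = 0.03519 × (3×10⁸)²
= 0.03519 × 9×10¹⁶ = 3.167×10¹⁵ J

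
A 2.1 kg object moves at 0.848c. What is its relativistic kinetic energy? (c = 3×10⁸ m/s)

γ = 1/√(1 - 0.848²) = 1.8868
γ - 1 = 0.8868
KE = (γ-1)mc² = 0.8868 × 2.1 × (3×10⁸)² = 1.676×10¹⁷ J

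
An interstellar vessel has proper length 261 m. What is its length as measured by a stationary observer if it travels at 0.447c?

Proper length L₀ = 261 m
γ = 1/√(1 - 0.447²) = 1.118
L = L₀/γ = 261/1.118 = 233.5 m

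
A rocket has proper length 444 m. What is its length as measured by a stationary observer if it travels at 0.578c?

Proper length L₀ = 444 m
γ = 1/√(1 - 0.578²) = 1.2254
L = L₀/γ = 444/1.2254 = 362.3 m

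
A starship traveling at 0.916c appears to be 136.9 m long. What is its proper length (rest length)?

Contracted length L = 136.9 m
γ = 1/√(1 - 0.916²) = 2.49266
L₀ = γL = 2.49266 × 136.9 = 341.2 m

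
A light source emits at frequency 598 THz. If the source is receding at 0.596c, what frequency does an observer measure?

β = v/c = 0.596
(1-β)/(1+β) = 0.404/1.596 = 0.2531
Doppler factor = √(0.2531) = 0.5031
f_obs = 598 × 0.5031 = 300.9 THz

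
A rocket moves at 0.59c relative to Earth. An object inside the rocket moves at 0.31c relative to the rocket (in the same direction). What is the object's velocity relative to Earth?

u = (u' + v)/(1 + u'v/c²)
Numerator: 0.31 + 0.59 = 0.9
Denominator: 1 + 0.1829 = 1.1829
u = 0.9/1.1829 = 0.7608c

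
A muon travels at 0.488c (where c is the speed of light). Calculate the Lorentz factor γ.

v/c = 0.488, so (v/c)² = 0.238144
1 - (v/c)² = 0.761856
γ = 1/√(0.761856) = 1.146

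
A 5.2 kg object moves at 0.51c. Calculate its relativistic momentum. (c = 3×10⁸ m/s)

γ = 1/√(1 - 0.51²) = 1.16255
v = 0.51 × 3×10⁸ = 1.530×10⁸ m/s
p = γmv = 1.16255 × 5.2 × 1.530×10⁸ = 9.249×10⁸ kg·m/s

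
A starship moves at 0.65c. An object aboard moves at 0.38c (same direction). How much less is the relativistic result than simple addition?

Classical: u' + v = 0.38 + 0.65 = 1.03c
Relativistic: u = (0.38 + 0.65)/(1 + 0.247) = 1.03/1.247 = 0.8260c
Difference: 1.03 - 0.8260 = 0.2040c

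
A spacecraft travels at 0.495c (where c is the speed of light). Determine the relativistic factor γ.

v/c = 0.495, so (v/c)² = 0.245025
1 - (v/c)² = 0.754975
γ = 1/√(0.754975) = 1.151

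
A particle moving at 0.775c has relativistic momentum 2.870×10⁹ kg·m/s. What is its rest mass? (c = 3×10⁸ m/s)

γ = 1/√(1 - 0.775²) = 1.5824
v = 0.775 × 3×10⁸ = 2.325×10⁸ m/s
m = p/(γv) = 2.870×10⁹/(1.5824 × 2.325×10⁸) = 7.801 kg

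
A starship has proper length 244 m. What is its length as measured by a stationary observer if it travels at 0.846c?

Proper length L₀ = 244 m
γ = 1/√(1 - 0.846²) = 1.876
L = L₀/γ = 244/1.876 = 130.1 m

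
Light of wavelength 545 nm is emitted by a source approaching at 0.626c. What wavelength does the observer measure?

β = 0.626
Wavelength Doppler factor = √(0.374/1.626) = √(0.2300) = 0.4796
λ_obs = 545 × 0.4796 = 261.4 nm (blueshift)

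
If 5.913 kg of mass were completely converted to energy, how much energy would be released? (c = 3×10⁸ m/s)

Using E = mc²:
c² = (3×10⁸)² = 9×10¹⁶ m²/s²
E = 5.913 × 9×10¹⁶ = 5.322×10¹⁷ J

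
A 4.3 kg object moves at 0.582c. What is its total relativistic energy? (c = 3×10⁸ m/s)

γ = 1/√(1 - 0.582²) = 1.2297
mc² = 4.3 × (3×10⁸)² = 3.870×10¹⁷ J
E = γmc² = 1.2297 × 3.870×10¹⁷ = 4.759×10¹⁷ J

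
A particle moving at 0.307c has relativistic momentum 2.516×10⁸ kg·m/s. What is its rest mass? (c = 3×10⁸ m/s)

γ = 1/√(1 - 0.307²) = 1.0507
v = 0.307 × 3×10⁸ = 9.210×10⁷ m/s
m = p/(γv) = 2.516×10⁸/(1.0507 × 9.210×10⁷) = 2.600 kg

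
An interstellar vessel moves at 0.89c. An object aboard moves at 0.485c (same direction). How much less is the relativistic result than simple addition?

Classical: u' + v = 0.485 + 0.89 = 1.375c
Relativistic: u = (0.485 + 0.89)/(1 + 0.43165) = 1.375/1.43165 = 0.9604c
Difference: 1.375 - 0.9604 = 0.4146c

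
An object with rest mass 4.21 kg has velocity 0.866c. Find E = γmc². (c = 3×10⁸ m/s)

γ = 1/√(1 - 0.866²) = 1.9998
mc² = 4.21 × (3×10⁸)² = 3.789×10¹⁷ J
E = γmc² = 1.9998 × 3.789×10¹⁷ = 7.577×10¹⁷ J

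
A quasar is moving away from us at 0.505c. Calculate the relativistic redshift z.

β = 0.505
(1+β)/(1-β) = 1.505/0.495 = 3.0404
√(3.0404) = 1.7437
z = 1.7437 - 1 = 0.7437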